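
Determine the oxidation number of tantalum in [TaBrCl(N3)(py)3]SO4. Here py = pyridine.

1 sulfate outside the brackets (-2 each) → the complex ion is 2+.
Ligand charges: 3×py neutral; 1×Cl = -1; 1×N3 = -1; 1×Br = -1; sum -3.
Ta + (-3) = 2+ ⇒ Ta is +5.

+5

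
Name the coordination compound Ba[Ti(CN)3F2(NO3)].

barium tricyanodifluoronitratotitanate(IV)

The 1 barium counter-ion carries a total charge of +2, so each complex ion is 2−.
Ligand charges: 3×cyano (-1 each), 1×nitrato (-1 each), 2×fluoro (-1 each); total -6. So Ti + (-6) = 2−, giving Ti = +4.
The complex ion is anionic, so titanium takes the -ate form titanate(IV).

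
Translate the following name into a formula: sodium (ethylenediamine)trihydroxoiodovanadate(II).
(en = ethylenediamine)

Ligands: 1 ethylenediamine (en, neutral), 3 hydroxo (OH, -1), 1 iodo (I, -1). Ligand charge sum = -4.
With V in oxidation state +2, the complex ion is [V...]^2−.
Charge balance with sodium (+1) requires 1 complex ion per 2 sodium.

Na2[V(en)I(OH)3]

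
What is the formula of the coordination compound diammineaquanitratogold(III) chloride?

Ligands: 2 ammine (NH3, neutral), 1 aqua (H2O, neutral), 1 nitrato (NO3, -1). Ligand charge sum = -1.
Charge balance with chloride (-1) requires 1 complex ion per 2 chloride.

[Au(H2O)(NH3)2(NO3)]Cl2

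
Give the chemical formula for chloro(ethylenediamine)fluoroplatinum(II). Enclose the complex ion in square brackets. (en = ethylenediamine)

Ligands: 1 chloro (Cl, -1), 1 ethylenediamine (en, neutral), 1 fluoro (F, -1). Ligand charge sum = -2.
With Pt in oxidation state +2, the complex ion is [Pt...].

[PtCl(en)F]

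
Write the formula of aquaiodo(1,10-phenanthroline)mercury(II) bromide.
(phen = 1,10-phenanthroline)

Ligands: 1 1,10-phenanthroline (phen, neutral), 1 aqua (H2O, neutral), 1 iodo (I, -1). Ligand charge sum = -1.
With Hg in oxidation state +2, the complex ion is [Hg...]^1+.
Charge balance with bromide (-1) requires 1 complex ion per 1 bromide.

[Hg(H2O)I(phen)]Br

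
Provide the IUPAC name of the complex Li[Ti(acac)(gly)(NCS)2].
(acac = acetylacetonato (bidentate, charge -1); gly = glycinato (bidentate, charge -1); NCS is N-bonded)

The 1 lithium counter-ion carries a total charge of +1, so each complex ion is 1−.
Ligand charges: 1×acetylacetonato (-1 each), 1×glycinato (-1 each), 2×isothiocyanato (-1 each); total -4. So Ti + (-4) = 1−, giving Ti = +3.
Ligands are named alphabetically: acetylacetonato before glycinato before isothiocyanato.
The complex ion is anionic, so titanium takes the -ate form titanate(III).

lithium (acetylacetonato)(glycinato)diisothiocyanatotitanate(III)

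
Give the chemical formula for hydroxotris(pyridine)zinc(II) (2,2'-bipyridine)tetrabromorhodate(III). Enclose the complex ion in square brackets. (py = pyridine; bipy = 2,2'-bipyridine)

Cation [Zn…]: ligand charges -1, Zn(II) ⇒ ion charge 1+.
Anion [Rh…]: ligand charges -4, Rh(III) ⇒ ion charge 1−.

[Zn(OH)(py)3][Rh(bipy)Br4]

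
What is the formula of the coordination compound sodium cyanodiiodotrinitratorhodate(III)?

Na3[Rh(CN)I2(NO3)3]

Ligands: 1 cyano (CN, -1), 3 nitrato (NO3, -1), 2 iodo (I, -1). Ligand charge sum = -6.
With Rh in oxidation state +3, the complex ion is [Rh...]^3−.
Charge balance with sodium (+1) requires 1 complex ion per 3 sodium.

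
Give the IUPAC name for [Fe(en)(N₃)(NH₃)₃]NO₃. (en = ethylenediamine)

The 1 nitrate counter-ion carries a total charge of -1, so each complex ion is 1+.
Ligand charges: 3×ammine (neutral), 1×ethylenediamine (neutral), 1×azido (-1 each); total -1. So Fe + (-1) = 1+, giving Fe = +2.
Ligands are named alphabetically: ammine before azido before ethylenediamine.

triammineazido(ethylenediamine)iron(II) nitrate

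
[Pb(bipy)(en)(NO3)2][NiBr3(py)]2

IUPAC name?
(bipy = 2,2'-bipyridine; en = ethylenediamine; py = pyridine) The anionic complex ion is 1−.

Both ions are complex: the cation is named first with the plain metal name, the anion second with the -ate form; each ion's ligands are alphabetised independently.
The complex anion is given as 1−; its ligand charges sum to -3, so Ni = +2.
With 2 anions per cation, the cation must be 2×1 = 2+.
Cation: ligand charges sum to -2; for the ion to be 2+, Pb = +4.

(2,2'-bipyridine)(ethylenediamine)dinitratolead(IV) tribromo(pyridine)nickelate(II)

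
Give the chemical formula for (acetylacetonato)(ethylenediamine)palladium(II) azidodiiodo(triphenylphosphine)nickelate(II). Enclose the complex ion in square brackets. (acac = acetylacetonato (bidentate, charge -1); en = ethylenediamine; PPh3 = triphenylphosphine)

[Pd(acac)(en)][NiI2(N3)(PPh3)]

Cation [Pd…]: ligand charges -1, Pd(II) ⇒ ion charge 1+.
Anion [Ni…]: ligand charges -3, Ni(II) ⇒ ion charge 1−.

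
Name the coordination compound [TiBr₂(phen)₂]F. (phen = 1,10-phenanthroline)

The 1 fluoride counter-ion carries a total charge of -1, so each complex ion is 1+.
Ligand charges: 2×bromo (-1 each), 2×1,10-phenanthroline (neutral); total -2. So Ti + (-2) = 1+, giving Ti = +3.
Ligands are named alphabetically: bromo before phenanthroline.

dibromobis(1,10-phenanthroline)titanium(III) fluoride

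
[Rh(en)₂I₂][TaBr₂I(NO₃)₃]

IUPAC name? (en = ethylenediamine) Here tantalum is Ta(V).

bis(ethylenediamine)diiodorhodium(III) dibromoiodotrinitratotantalate(V)

Both ions are complex: the cation is named first with the plain metal name, the anion second with the -ate form; each ion's ligands are alphabetised independently.
Ta is given as +5; the anion's ligand charges sum to -6, so the complex anion is 1−.
A 1:1 salt means the cation carries the equal and opposite charge, 1+.
Cation: ligand charges sum to -2; for the ion to be 1+, Rh = +3.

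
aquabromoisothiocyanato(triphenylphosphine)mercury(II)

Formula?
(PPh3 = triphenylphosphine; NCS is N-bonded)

[HgBr(H2O)(NCS)(PPh3)]

Ligands: 1 bromo (Br, -1), 1 aqua (H2O, neutral), 1 triphenylphosphine (PPh3, neutral), 1 isothiocyanato (NCS, -1). Ligand charge sum = -2.
With Hg in oxidation state +2, the complex ion is [Hg...].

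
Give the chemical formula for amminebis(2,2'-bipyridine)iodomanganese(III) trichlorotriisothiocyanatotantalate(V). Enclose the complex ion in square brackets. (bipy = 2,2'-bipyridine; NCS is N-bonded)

Cation [Mn…]: ligand charges -1, Mn(III) ⇒ ion charge 2+.
Anion [Ta…]: ligand charges -6, Ta(V) ⇒ ion charge 1−.
One 2+ cation requires 2 of the 1− anion.

[Mn(bipy)2I(NH3)][TaCl3(NCS)3]2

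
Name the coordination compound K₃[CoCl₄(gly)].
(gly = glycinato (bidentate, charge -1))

The 3 potassium counter-ions carry a total charge of +3, so each complex ion is 3−.
Ligand charges: 1×glycinato (-1 each), 4×chloro (-1 each); total -5. So Co + (-5) = 3−, giving Co = +2.
The complex ion is anionic, so cobalt takes the -ate form cobaltate(II).

potassium tetrachloro(glycinato)cobaltate(II)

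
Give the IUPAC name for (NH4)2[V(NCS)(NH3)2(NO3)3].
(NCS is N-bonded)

The 2 ammonium counter-ions carry a total charge of +2, so each complex ion is 2−.
Ligand charges: 3×nitrato (-1 each), 1×isothiocyanato (-1 each), 2×ammine (neutral); total -4. So V + (-4) = 2−, giving V = +2.
Ligands are named alphabetically: ammine before isothiocyanato before nitrato.
The complex ion is anionic, so vanadium takes the -ate form vanadate(II).

ammonium diammineisothiocyanatotrinitratovanadate(II)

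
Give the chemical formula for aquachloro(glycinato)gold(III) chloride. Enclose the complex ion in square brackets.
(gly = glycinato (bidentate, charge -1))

Ligands: 1 aqua (H2O, neutral), 1 chloro (Cl, -1), 1 glycinato (gly, -1). Ligand charge sum = -2.
With Au in oxidation state +3, the complex ion is [Au...]^1+.
Charge balance with chloride (-1) requires 1 complex ion per 1 chloride.

[AuCl(gly)(H2O)]Cl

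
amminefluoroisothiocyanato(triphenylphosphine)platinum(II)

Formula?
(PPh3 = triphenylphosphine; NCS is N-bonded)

[PtF(NCS)(NH3)(PPh3)]

Ligands: 1 ammine (NH3, neutral), 1 triphenylphosphine (PPh3, neutral), 1 fluoro (F, -1), 1 isothiocyanato (NCS, -1). Ligand charge sum = -2.
With Pt in oxidation state +2, the complex ion is [Pt...].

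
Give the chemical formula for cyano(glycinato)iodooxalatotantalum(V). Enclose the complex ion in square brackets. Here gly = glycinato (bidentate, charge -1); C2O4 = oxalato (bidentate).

Ligands: 1 glycinato (gly, -1), 1 cyano (CN, -1), 1 oxalato (C2O4, -2), 1 iodo (I, -1). Ligand charge sum = -5.
With Ta in oxidation state +5, the complex ion is [Ta...].

[Ta(C2O4)(CN)(gly)I]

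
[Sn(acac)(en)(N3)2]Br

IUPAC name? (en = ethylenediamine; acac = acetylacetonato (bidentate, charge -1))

The 1 bromide counter-ion carries a total charge of -1, so each complex ion is 1+.
Ligand charges: 1×ethylenediamine (neutral), 1×acetylacetonato (-1 each), 2×azido (-1 each); total -3. So Sn + (-3) = 1+, giving Sn = +4.
Ligands are named alphabetically: acetylacetonato before azido before ethylenediamine.

(acetylacetonato)diazido(ethylenediamine)tin(IV) bromide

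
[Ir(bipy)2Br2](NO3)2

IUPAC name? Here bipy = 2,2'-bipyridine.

The 2 nitrate counter-ions carry a total charge of -2, so each complex ion is 2+.
Ligand charges: 2×bromo (-1 each), 2×2,2'-bipyridine (neutral); total -2. So Ir + (-2) = 2+, giving Ir = +4.
Ligands are named alphabetically: bipyridine before bromo.

bis(2,2'-bipyridine)dibromoiridium(IV) nitrate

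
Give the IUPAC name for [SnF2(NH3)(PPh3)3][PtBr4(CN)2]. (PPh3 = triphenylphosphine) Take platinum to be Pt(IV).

Both ions are complex: the cation is named first with the plain metal name, the anion second with the -ate form; each ion's ligands are alphabetised independently.
Pt is given as +4; the anion's ligand charges sum to -6, so the complex anion is 2−.
A 1:1 salt means the cation carries the equal and opposite charge, 2+.
Cation: ligand charges sum to -2; for the ion to be 2+, Sn = +4.

amminedifluorotris(triphenylphosphine)tin(IV) tetrabromodicyanoplatinate(IV)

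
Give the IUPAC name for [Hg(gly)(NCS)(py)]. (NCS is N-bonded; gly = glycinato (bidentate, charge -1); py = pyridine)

(glycinato)isothiocyanato(pyridine)mercury(II)

There is no counter-ion, so the complex is neutral overall.
Ligand charges: 1×isothiocyanato (-1 each), 1×glycinato (-1 each), 1×pyridine (neutral); total -2. So Hg + (-2) = 0, giving Hg = +2.
Ligands are named alphabetically: glycinato before isothiocyanato before pyridine.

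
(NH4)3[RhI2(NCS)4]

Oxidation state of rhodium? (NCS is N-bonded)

+3

3 ammonium outside the brackets (+1 each) → the complex ion is 3−.
Ligand charges: 4×NCS = -4; 2×I = -2; sum -6.
Rh + (-6) = 3− ⇒ Rh is +3.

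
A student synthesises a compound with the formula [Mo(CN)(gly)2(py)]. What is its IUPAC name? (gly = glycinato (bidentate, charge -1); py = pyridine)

There is no counter-ion, so the complex is neutral overall.
Ligand charges: 1×cyano (-1 each), 2×glycinato (-1 each), 1×pyridine (neutral); total -3. So Mo + (-3) = 0, giving Mo = +3.
Ligands are named alphabetically: cyano before glycinato before pyridine.

cyanobis(glycinato)(pyridine)molybdenum(III)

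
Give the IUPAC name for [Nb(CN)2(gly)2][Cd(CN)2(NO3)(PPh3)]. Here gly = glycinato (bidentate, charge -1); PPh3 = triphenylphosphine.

Cadmium is always +2 in its complexes; the anion's ligand charges sum to -3, so the complex anion is 1−.
A 1:1 salt means the cation carries the equal and opposite charge, 1+.
Cation: ligand charges sum to -4; for the ion to be 1+, Nb = +5.

dicyanobis(glycinato)niobium(V) dicyanonitrato(triphenylphosphine)cadmate(II)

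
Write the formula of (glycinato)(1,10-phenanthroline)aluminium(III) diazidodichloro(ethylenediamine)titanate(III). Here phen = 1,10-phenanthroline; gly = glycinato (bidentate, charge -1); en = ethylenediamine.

Cation [Al…]: ligand charges -1, Al(III) ⇒ ion charge 2+.
Anion [Ti…]: ligand charges -4, Ti(III) ⇒ ion charge 1−.
One 2+ cation requires 2 of the 1− anion.

[Al(gly)(phen)][TiCl2(en)(N3)2]2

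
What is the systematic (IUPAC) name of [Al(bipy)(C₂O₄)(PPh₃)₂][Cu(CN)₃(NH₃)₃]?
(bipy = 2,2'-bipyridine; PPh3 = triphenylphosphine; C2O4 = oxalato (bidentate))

Both ions are complex: the cation is named first with the plain metal name, the anion second with the -ate form; each ion's ligands are alphabetised independently.
Aluminium is always +3 in its complexes; the cation's ligand charges sum to -2, so the complex cation is 1+.
A 1:1 salt means the anion carries the equal and opposite charge, 1−.
Anion: ligand charges sum to -3; for the ion to be 1−, Cu = +2.

(2,2'-bipyridine)oxalatobis(triphenylphosphine)aluminium(III) triamminetricyanocuprate(II)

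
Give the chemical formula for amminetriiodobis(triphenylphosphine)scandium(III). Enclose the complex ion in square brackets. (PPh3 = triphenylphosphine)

Ligands: 1 ammine (NH3, neutral), 2 triphenylphosphine (PPh3, neutral), 3 iodo (I, -1). Ligand charge sum = -3.
With Sc in oxidation state +3, the complex ion is [Sc...].

[ScI3(NH3)(PPh3)2]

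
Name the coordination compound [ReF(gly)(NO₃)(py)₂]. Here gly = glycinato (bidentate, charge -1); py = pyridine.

fluoro(glycinato)nitratobis(pyridine)rhenium(III)

There is no counter-ion, so the complex is neutral overall.
Ligand charges: 1×fluoro (-1 each), 1×nitrato (-1 each), 1×glycinato (-1 each), 2×pyridine (neutral); total -3. So Re + (-3) = 0, giving Re = +3.
Ligands are named alphabetically: fluoro before glycinato before nitrato before pyridine.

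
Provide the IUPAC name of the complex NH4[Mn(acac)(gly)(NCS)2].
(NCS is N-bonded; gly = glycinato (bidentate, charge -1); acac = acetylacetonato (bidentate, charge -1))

The 1 ammonium counter-ion carries a total charge of +1, so each complex ion is 1−.
Ligand charges: 2×isothiocyanato (-1 each), 1×glycinato (-1 each), 1×acetylacetonato (-1 each); total -4. So Mn + (-4) = 1−, giving Mn = +3.
The complex ion is anionic, so manganese takes the -ate form manganate(III).

ammonium (acetylacetonato)(glycinato)diisothiocyanatomanganate(III)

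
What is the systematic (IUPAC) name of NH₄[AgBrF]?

The 1 ammonium counter-ion carries a total charge of +1, so each complex ion is 1−.
Ligand charges: 1×fluoro (-1 each), 1×bromo (-1 each); total -2. So Ag + (-2) = 1−, giving Ag = +1.
The complex ion is anionic, so silver takes the -ate form argentate(I).

ammonium bromofluoroargentate(I)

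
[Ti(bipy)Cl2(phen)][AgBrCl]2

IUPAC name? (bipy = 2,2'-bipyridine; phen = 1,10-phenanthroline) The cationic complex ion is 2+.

Both ions are complex: the cation is named first with the plain metal name, the anion second with the -ate form; each ion's ligands are alphabetised independently.
The complex cation is given as 2+; its ligand charges sum to -2, so Ti = +4.
With 2 anions per cation, each anion must be 2/2 = 1−.
Anion: ligand charges sum to -2; for the ion to be 1−, Ag = +1.

(2,2'-bipyridine)dichloro(1,10-phenanthroline)titanium(IV) bromochloroargentate(I)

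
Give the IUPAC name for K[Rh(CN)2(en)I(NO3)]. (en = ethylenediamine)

The 1 potassium counter-ion carries a total charge of +1, so each complex ion is 1−.
Ligand charges: 1×nitrato (-1 each), 1×iodo (-1 each), 1×ethylenediamine (neutral), 2×cyano (-1 each); total -4. So Rh + (-4) = 1−, giving Rh = +3.
The complex ion is anionic, so rhodium takes the -ate form rhodate(III).

potassium dicyano(ethylenediamine)iodonitratorhodate(III)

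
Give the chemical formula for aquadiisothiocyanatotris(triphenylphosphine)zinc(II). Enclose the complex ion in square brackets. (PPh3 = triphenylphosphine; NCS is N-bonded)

[Zn(H2O)(NCS)2(PPh3)3]

Ligands: 3 triphenylphosphine (PPh3, neutral), 2 isothiocyanato (NCS, -1), 1 aqua (H2O, neutral). Ligand charge sum = -2.
With Zn in oxidation state +2, the complex ion is [Zn...].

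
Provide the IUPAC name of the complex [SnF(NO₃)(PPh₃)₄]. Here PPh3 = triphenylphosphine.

fluoronitratotetrakis(triphenylphosphine)tin(II)

There is no counter-ion, so the complex is neutral overall.
Ligand charges: 1×fluoro (-1 each), 4×triphenylphosphine (neutral), 1×nitrato (-1 each); total -2. So Sn + (-2) = 0, giving Sn = +2.
Ligands are named alphabetically: fluoro before nitrato before triphenylphosphine.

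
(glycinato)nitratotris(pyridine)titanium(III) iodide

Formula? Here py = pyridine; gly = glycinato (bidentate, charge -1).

Ligands: 1 nitrato (NO3, -1), 3 pyridine (py, neutral), 1 glycinato (gly, -1). Ligand charge sum = -2.
With Ti in oxidation state +3, the complex ion is [Ti...]^1+.
Charge balance with iodide (-1) requires 1 complex ion per 1 iodide.

[Ti(gly)(NO3)(py)3]I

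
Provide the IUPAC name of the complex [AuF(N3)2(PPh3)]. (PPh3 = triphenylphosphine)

There is no counter-ion, so the complex is neutral overall.
Ligand charges: 1×triphenylphosphine (neutral), 2×azido (-1 each), 1×fluoro (-1 each); total -3. So Au + (-3) = 0, giving Au = +3.
Ligands are named alphabetically: azido before fluoro before triphenylphosphine.

diazidofluoro(triphenylphosphine)gold(III)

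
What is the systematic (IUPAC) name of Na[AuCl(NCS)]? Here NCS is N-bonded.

The 1 sodium counter-ion carries a total charge of +1, so each complex ion is 1−.
Ligand charges: 1×chloro (-1 each), 1×isothiocyanato (-1 each); total -2. So Au + (-2) = 1−, giving Au = +1.
The complex ion is anionic, so gold takes the -ate form aurate(I).

sodium chloroisothiocyanatoaurate(I)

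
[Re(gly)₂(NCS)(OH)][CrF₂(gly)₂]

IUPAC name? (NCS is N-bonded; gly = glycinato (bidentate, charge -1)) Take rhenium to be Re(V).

Both ions are complex: the cation is named first with the plain metal name, the anion second with the -ate form; each ion's ligands are alphabetised independently.
Re is given as +5; the cation's ligand charges sum to -4, so the complex cation is 1+.
A 1:1 salt means the anion carries the equal and opposite charge, 1−.
Anion: ligand charges sum to -4; for the ion to be 1−, Cr = +3.

bis(glycinato)hydroxoisothiocyanatorhenium(V) difluorobis(glycinato)chromate(III)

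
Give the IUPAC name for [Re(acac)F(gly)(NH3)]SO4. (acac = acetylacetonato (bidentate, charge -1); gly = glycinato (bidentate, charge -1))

The 1 sulfate counter-ion carries a total charge of -2, so each complex ion is 2+.
Ligand charges: 1×fluoro (-1 each), 1×acetylacetonato (-1 each), 1×glycinato (-1 each), 1×ammine (neutral); total -3. So Re + (-3) = 2+, giving Re = +5.
Ligands are named alphabetically: acetylacetonato before ammine before fluoro before glycinato.

(acetylacetonato)amminefluoro(glycinato)rhenium(V) sulfate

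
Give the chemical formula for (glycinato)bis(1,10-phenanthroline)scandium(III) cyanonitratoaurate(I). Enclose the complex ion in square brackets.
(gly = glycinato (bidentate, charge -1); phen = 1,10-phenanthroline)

[Sc(gly)(phen)2][Au(CN)(NO3)]2

Cation [Sc…]: ligand charges -1, Sc(III) ⇒ ion charge 2+.
Anion [Au…]: ligand charges -2, Au(I) ⇒ ion charge 1−.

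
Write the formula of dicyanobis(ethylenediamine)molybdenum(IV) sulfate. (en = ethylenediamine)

[Mo(CN)2(en)2]SO4

Ligands: 2 cyano (CN, -1), 2 ethylenediamine (en, neutral). Ligand charge sum = -2.
Charge balance with sulfate (-2) requires 1 complex ion per 1 sulfate.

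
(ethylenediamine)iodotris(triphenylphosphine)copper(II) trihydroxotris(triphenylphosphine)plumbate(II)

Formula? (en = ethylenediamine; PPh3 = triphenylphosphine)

[Cu(en)I(PPh3)3][Pb(OH)3(PPh3)3]

Cation [Cu…]: ligand charges -1, Cu(II) ⇒ ion charge 1+.
Anion [Pb…]: ligand charges -3, Pb(II) ⇒ ion charge 1−.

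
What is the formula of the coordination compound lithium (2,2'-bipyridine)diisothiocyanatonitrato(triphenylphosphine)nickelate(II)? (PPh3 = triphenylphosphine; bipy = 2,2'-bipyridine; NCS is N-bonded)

Li[Ni(bipy)(NCS)2(NO3)(PPh3)]

Ligands: 1 triphenylphosphine (PPh3, neutral), 1 2,2'-bipyridine (bipy, neutral), 1 nitrato (NO3, -1), 2 isothiocyanato (NCS, -1). Ligand charge sum = -3.
With Ni in oxidation state +2, the complex ion is [Ni...]^1−.
Charge balance with lithium (+1) requires 1 complex ion per 1 lithium.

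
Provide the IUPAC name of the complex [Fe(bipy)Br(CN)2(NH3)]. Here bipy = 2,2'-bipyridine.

There is no counter-ion, so the complex is neutral overall.
Ligand charges: 1×ammine (neutral), 1×bromo (-1 each), 1×2,2'-bipyridine (neutral), 2×cyano (-1 each); total -3. So Fe + (-3) = 0, giving Fe = +3.
Ligands are named alphabetically: ammine before bipyridine before bromo before cyano.

ammine(2,2'-bipyridine)bromodicyanoiron(III)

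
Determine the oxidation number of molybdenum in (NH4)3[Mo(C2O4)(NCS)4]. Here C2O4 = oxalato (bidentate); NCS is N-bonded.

+3

3 ammonium outside the brackets (+1 each) → the complex ion is 3−.
Ligand charges: 1×C2O4 = -2; 4×NCS = -4; sum -6.
Mo + (-6) = 3− ⇒ Mo is +3.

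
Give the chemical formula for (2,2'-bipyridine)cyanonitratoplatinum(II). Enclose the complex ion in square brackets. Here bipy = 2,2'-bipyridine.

Ligands: 1 2,2'-bipyridine (bipy, neutral), 1 cyano (CN, -1), 1 nitrato (NO3, -1). Ligand charge sum = -2.
With Pt in oxidation state +2, the complex ion is [Pt...].

[Pt(bipy)(CN)(NO3)]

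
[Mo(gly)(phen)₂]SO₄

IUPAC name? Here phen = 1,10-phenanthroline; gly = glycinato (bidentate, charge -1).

The 1 sulfate counter-ion carries a total charge of -2, so each complex ion is 2+.
Ligand charges: 2×1,10-phenanthroline (neutral), 1×glycinato (-1 each); total -1. So Mo + (-1) = 2+, giving Mo = +3.
Ligands are named alphabetically: glycinato before phenanthroline.

(glycinato)bis(1,10-phenanthroline)molybdenum(III) sulfate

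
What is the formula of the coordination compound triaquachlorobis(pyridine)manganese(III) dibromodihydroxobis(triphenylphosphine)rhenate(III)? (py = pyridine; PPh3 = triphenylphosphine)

Cation [Mn…]: ligand charges -1, Mn(III) ⇒ ion charge 2+.
Anion [Re…]: ligand charges -4, Re(III) ⇒ ion charge 1−.
One 2+ cation requires 2 of the 1− anion.

[MnCl(H2O)3(py)2][ReBr2(OH)2(PPh3)2]2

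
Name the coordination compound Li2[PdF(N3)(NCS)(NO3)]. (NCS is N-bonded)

The 2 lithium counter-ions carry a total charge of +2, so each complex ion is 2−.
Ligand charges: 1×azido (-1 each), 1×fluoro (-1 each), 1×isothiocyanato (-1 each), 1×nitrato (-1 each); total -4. So Pd + (-4) = 2−, giving Pd = +2.
Ligands are named alphabetically: azido before fluoro before isothiocyanato before nitrato.
The complex ion is anionic, so palladium takes the -ate form palladate(II).

lithium azidofluoroisothiocyanatonitratopalladate(II)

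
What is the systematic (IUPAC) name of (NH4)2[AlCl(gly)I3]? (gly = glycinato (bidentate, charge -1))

ammonium chloro(glycinato)triiodoaluminate(III)

The 2 ammonium counter-ions carry a total charge of +2, so each complex ion is 2−.
Ligand charges: 1×glycinato (-1 each), 1×chloro (-1 each), 3×iodo (-1 each); total -5. So Al + (-5) = 2−, giving Al = +3.
The complex ion is anionic, so aluminium takes the -ate form aluminate(III).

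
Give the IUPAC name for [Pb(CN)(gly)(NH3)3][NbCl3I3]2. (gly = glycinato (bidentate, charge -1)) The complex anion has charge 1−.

triamminecyano(glycinato)lead(IV) trichlorotriiodoniobate(V)

The complex anion is given as 1−; its ligand charges sum to -6, so Nb = +5.
With 2 anions per cation, the cation must be 2×1 = 2+.
Cation: ligand charges sum to -2; for the ion to be 2+, Pb = +4.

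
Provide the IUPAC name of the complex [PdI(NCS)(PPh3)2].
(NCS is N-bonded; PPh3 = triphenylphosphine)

iodoisothiocyanatobis(triphenylphosphine)palladium(II)

There is no counter-ion, so the complex is neutral overall.
Ligand charges: 1×isothiocyanato (-1 each), 1×iodo (-1 each), 2×triphenylphosphine (neutral); total -2. So Pd + (-2) = 0, giving Pd = +2.
Ligands are named alphabetically: iodo before isothiocyanato before triphenylphosphine.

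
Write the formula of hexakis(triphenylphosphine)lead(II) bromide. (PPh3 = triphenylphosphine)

[Pb(PPh3)6]Br2

Ligands: 6 triphenylphosphine (PPh3, neutral). Ligand charge sum = 0.
With Pb in oxidation state +2, the complex ion is [Pb...]^2+.
Charge balance with bromide (-1) requires 1 complex ion per 2 bromide.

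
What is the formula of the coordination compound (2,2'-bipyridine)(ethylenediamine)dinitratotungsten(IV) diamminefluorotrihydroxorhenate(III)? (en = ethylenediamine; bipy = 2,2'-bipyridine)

Cation [W…]: ligand charges -2, W(IV) ⇒ ion charge 2+.
Anion [Re…]: ligand charges -4, Re(III) ⇒ ion charge 1−.

[W(bipy)(en)(NO3)2][ReF(NH3)2(OH)3]2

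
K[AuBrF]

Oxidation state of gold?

1 potassium outside the brackets (+1 each) → the complex ion is 1−.
Ligand charges: 1×F = -1; 1×Br = -1; sum -2.
Au + (-2) = 1− ⇒ Au is +1.

+1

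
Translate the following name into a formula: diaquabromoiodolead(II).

[PbBr(H2O)2I]

Ligands: 1 bromo (Br, -1), 1 iodo (I, -1), 2 aqua (H2O, neutral). Ligand charge sum = -2.
With Pb in oxidation state +2, the complex ion is [Pb...].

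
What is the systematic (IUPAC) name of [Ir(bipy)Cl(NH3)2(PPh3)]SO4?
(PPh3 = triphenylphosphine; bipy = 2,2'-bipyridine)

diammine(2,2'-bipyridine)chloro(triphenylphosphine)iridium(III) sulfate

The 1 sulfate counter-ion carries a total charge of -2, so each complex ion is 2+.
Ligand charges: 2×ammine (neutral), 1×triphenylphosphine (neutral), 1×2,2'-bipyridine (neutral), 1×chloro (-1 each); total -1. So Ir + (-1) = 2+, giving Ir = +3.
Ligands are named alphabetically: ammine before bipyridine before chloro before triphenylphosphine.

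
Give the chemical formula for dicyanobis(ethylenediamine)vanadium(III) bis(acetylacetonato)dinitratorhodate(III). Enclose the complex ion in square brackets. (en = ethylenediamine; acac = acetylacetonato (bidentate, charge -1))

Cation [V…]: ligand charges -2, V(III) ⇒ ion charge 1+.
Anion [Rh…]: ligand charges -4, Rh(III) ⇒ ion charge 1−.
One 1+ cation balances one 1− anion.

[V(CN)2(en)2][Rh(acac)2(NO3)2]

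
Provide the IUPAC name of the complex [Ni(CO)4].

There is no counter-ion, so the complex is neutral overall.
Ligand charges: 4×carbonyl (neutral); total 0. So Ni + (0) = 0, giving Ni = 0.

tetracarbonylnickel(0)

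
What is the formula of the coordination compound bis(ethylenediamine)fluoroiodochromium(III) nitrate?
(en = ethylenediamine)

[Cr(en)2FI]NO3

Ligands: 1 fluoro (F, -1), 1 iodo (I, -1), 2 ethylenediamine (en, neutral). Ligand charge sum = -2.
Charge balance with nitrate (-1) requires 1 complex ion per 1 nitrate.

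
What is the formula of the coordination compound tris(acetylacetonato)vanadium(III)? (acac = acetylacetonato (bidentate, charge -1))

[V(acac)3]

Ligands: 3 acetylacetonato (acac, -1). Ligand charge sum = -3.
With V in oxidation state +3, the complex ion is [V...].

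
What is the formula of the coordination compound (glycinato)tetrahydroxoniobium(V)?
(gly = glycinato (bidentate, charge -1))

Ligands: 4 hydroxo (OH, -1), 1 glycinato (gly, -1). Ligand charge sum = -5.
With Nb in oxidation state +5, the complex ion is [Nb...].

[Nb(gly)(OH)4]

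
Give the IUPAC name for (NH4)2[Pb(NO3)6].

The 2 ammonium counter-ions carry a total charge of +2, so each complex ion is 2−.
Ligand charges: 6×nitrato (-1 each); total -6. So Pb + (-6) = 2−, giving Pb = +4.
The complex ion is anionic, so lead takes the -ate form plumbate(IV).

ammonium hexanitratoplumbate(IV)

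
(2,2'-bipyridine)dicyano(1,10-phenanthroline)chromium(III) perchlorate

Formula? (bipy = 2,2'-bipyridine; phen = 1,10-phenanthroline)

[Cr(bipy)(CN)2(phen)]ClO4

Ligands: 1 2,2'-bipyridine (bipy, neutral), 2 cyano (CN, -1), 1 1,10-phenanthroline (phen, neutral). Ligand charge sum = -2.
With Cr in oxidation state +3, the complex ion is [Cr...]^1+.
Charge balance with perchlorate (-1) requires 1 complex ion per 1 perchlorate.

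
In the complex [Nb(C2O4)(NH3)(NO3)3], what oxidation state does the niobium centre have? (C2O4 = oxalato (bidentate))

No counter-ion: the bracketed complex is neutral.
Ligand charges: 3×NO3 = -3; 1×C2O4 = -2; 1×NH3 neutral; sum -5.
Nb + (-5) = 0 ⇒ Nb is +5.

+5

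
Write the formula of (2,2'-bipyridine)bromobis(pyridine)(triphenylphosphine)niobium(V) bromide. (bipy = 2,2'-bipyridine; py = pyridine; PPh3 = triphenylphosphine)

[Nb(bipy)Br(PPh3)(py)2]Br4

Ligands: 1 2,2'-bipyridine (bipy, neutral), 2 pyridine (py, neutral), 1 bromo (Br, -1), 1 triphenylphosphine (PPh3, neutral). Ligand charge sum = -1.
With Nb in oxidation state +5, the complex ion is [Nb...]^4+.
Charge balance with bromide (-1) requires 1 complex ion per 4 bromide.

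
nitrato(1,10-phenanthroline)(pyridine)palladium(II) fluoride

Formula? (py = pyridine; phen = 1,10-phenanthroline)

Ligands: 1 pyridine (py, neutral), 1 nitrato (NO3, -1), 1 1,10-phenanthroline (phen, neutral). Ligand charge sum = -1.
With Pd in oxidation state +2, the complex ion is [Pd...]^1+.
Charge balance with fluoride (-1) requires 1 complex ion per 1 fluoride.

[Pd(NO3)(phen)(py)]F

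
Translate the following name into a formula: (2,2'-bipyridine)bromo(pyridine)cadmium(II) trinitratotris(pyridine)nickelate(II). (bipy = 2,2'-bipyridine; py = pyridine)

[Cd(bipy)Br(py)][Ni(NO3)3(py)3]

Cation [Cd…]: ligand charges -1, Cd(II) ⇒ ion charge 1+.
Anion [Ni…]: ligand charges -3, Ni(II) ⇒ ion charge 1−.
One 1+ cation balances one 1− anion.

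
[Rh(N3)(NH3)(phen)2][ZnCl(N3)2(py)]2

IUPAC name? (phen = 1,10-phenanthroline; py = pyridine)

ammineazidobis(1,10-phenanthroline)rhodium(III) diazidochloro(pyridine)zincate(II)

Both ions are complex: the cation is named first with the plain metal name, the anion second with the -ate form; each ion's ligands are alphabetised independently.
Zinc is always +2 in its complexes; the anion's ligand charges sum to -3, so the complex anion is 1−.
With 2 anions per cation, the cation must be 2×1 = 2+.
Cation: ligand charges sum to -1; for the ion to be 2+, Rh = +3.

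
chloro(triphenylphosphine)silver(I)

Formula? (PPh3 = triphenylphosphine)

[AgCl(PPh3)]

Ligands: 1 chloro (Cl, -1), 1 triphenylphosphine (PPh3, neutral). Ligand charge sum = -1.
With Ag in oxidation state +1, the complex ion is [Ag...].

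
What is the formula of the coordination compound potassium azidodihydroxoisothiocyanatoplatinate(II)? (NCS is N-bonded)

Ligands: 1 isothiocyanato (NCS, -1), 1 azido (N3, -1), 2 hydroxo (OH, -1). Ligand charge sum = -4.
With Pt in oxidation state +2, the complex ion is [Pt...]^2−.
Charge balance with potassium (+1) requires 1 complex ion per 2 potassium.

K2[Pt(N3)(NCS)(OH)2]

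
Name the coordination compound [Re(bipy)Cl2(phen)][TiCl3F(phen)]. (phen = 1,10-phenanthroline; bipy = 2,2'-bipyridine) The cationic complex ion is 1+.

(2,2'-bipyridine)dichloro(1,10-phenanthroline)rhenium(III) trichlorofluoro(1,10-phenanthroline)titanate(III)

Both ions are complex: the cation is named first with the plain metal name, the anion second with the -ate form; each ion's ligands are alphabetised independently.
The complex cation is given as 1+; its ligand charges sum to -2, so Re = +3.
A 1:1 salt means the anion carries the equal and opposite charge, 1−.
Anion: ligand charges sum to -4; for the ion to be 1−, Ti = +3.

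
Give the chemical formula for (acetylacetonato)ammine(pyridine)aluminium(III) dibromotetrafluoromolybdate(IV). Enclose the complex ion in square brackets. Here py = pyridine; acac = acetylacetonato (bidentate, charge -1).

Cation [Al…]: ligand charges -1, Al(III) ⇒ ion charge 2+.
Anion [Mo…]: ligand charges -6, Mo(IV) ⇒ ion charge 2−.
One 2+ cation balances one 2− anion.

[Al(acac)(NH3)(py)][MoBr2F4]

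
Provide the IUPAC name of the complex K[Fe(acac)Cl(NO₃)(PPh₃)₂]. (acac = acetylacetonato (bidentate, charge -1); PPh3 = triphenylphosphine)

potassium (acetylacetonato)chloronitratobis(triphenylphosphine)ferrate(II)

The 1 potassium counter-ion carries a total charge of +1, so each complex ion is 1−.
Ligand charges: 1×acetylacetonato (-1 each), 1×nitrato (-1 each), 2×triphenylphosphine (neutral), 1×chloro (-1 each); total -3. So Fe + (-3) = 1−, giving Fe = +2.
The complex ion is anionic, so iron takes the -ate form ferrate(II).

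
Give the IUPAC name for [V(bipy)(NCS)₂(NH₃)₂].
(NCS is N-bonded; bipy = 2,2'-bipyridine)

There is no counter-ion, so the complex is neutral overall.
Ligand charges: 2×isothiocyanato (-1 each), 1×2,2'-bipyridine (neutral), 2×ammine (neutral); total -2. So V + (-2) = 0, giving V = +2.
Ligands are named alphabetically: ammine before bipyridine before isothiocyanato.

diammine(2,2'-bipyridine)diisothiocyanatovanadium(II)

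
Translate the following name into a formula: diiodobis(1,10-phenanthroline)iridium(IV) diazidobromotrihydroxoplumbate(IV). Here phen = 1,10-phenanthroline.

[IrI2(phen)2][PbBr(N3)2(OH)3]

Cation [Ir…]: ligand charges -2, Ir(IV) ⇒ ion charge 2+.
Anion [Pb…]: ligand charges -6, Pb(IV) ⇒ ion charge 2−.
One 2+ cation balances one 2− anion.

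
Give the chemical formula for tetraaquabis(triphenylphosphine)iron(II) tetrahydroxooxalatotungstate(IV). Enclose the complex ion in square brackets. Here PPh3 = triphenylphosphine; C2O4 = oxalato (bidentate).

Cation [Fe…]: ligand charges 0, Fe(II) ⇒ ion charge 2+.
Anion [W…]: ligand charges -6, W(IV) ⇒ ion charge 2−.
One 2+ cation balances one 2− anion.

[Fe(H2O)4(PPh3)2][W(C2O4)(OH)4]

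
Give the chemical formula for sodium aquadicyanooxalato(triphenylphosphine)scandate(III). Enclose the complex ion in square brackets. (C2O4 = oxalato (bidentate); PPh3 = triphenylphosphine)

Na[Sc(C2O4)(CN)2(H2O)(PPh3)]

Ligands: 1 oxalato (C2O4, -2), 1 triphenylphosphine (PPh3, neutral), 2 cyano (CN, -1), 1 aqua (H2O, neutral). Ligand charge sum = -4.
Charge balance with sodium (+1) requires 1 complex ion per 1 sodium.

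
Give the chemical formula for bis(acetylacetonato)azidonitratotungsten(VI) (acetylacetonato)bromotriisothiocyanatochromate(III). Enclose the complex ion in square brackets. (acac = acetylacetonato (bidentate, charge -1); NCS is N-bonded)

Cation [W…]: ligand charges -4, W(VI) ⇒ ion charge 2+.
Anion [Cr…]: ligand charges -5, Cr(III) ⇒ ion charge 2−.
One 2+ cation balances one 2− anion.

[W(acac)2(N3)(NO3)][Cr(acac)Br(NCS)3]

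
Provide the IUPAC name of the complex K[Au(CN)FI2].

The 1 potassium counter-ion carries a total charge of +1, so each complex ion is 1−.
Ligand charges: 1×cyano (-1 each), 2×iodo (-1 each), 1×fluoro (-1 each); total -4. So Au + (-4) = 1−, giving Au = +3.
Ligands are named alphabetically: cyano before fluoro before iodo.
The complex ion is anionic, so gold takes the -ate form aurate(III).

potassium cyanofluorodiiodoaurate(III)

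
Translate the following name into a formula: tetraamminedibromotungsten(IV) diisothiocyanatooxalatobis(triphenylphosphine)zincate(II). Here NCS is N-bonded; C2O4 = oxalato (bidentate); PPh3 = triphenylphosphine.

Cation [W…]: ligand charges -2, W(IV) ⇒ ion charge 2+.
Anion [Zn…]: ligand charges -4, Zn(II) ⇒ ion charge 2−.
One 2+ cation balances one 2− anion.

[WBr2(NH3)4][Zn(C2O4)(NCS)2(PPh3)2]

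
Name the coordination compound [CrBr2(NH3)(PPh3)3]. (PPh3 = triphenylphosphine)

amminedibromotris(triphenylphosphine)chromium(II)

There is no counter-ion, so the complex is neutral overall.
Ligand charges: 1×ammine (neutral), 2×bromo (-1 each), 3×triphenylphosphine (neutral); total -2. So Cr + (-2) = 0, giving Cr = +2.
Ligands are named alphabetically: ammine before bromo before triphenylphosphine.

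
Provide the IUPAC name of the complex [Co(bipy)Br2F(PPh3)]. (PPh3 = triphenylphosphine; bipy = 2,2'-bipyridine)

(2,2'-bipyridine)dibromofluoro(triphenylphosphine)cobalt(III)

There is no counter-ion, so the complex is neutral overall.
Ligand charges: 1×triphenylphosphine (neutral), 1×2,2'-bipyridine (neutral), 2×bromo (-1 each), 1×fluoro (-1 each); total -3. So Co + (-3) = 0, giving Co = +3.
Ligands are named alphabetically: bipyridine before bromo before fluoro before triphenylphosphine.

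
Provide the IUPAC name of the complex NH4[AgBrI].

ammonium bromoiodoargentate(I)

The 1 ammonium counter-ion carries a total charge of +1, so each complex ion is 1−.
Ligand charges: 1×iodo (-1 each), 1×bromo (-1 each); total -2. So Ag + (-2) = 1−, giving Ag = +1.
Ligands are named alphabetically: bromo before iodo.
The complex ion is anionic, so silver takes the -ate form argentate(I).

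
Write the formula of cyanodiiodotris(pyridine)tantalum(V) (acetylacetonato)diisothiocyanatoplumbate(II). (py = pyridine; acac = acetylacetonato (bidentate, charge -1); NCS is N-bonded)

Cation [Ta…]: ligand charges -3, Ta(V) ⇒ ion charge 2+.
Anion [Pb…]: ligand charges -3, Pb(II) ⇒ ion charge 1−.
One 2+ cation requires 2 of the 1− anion.

[Ta(CN)I2(py)3][Pb(acac)(NCS)2]2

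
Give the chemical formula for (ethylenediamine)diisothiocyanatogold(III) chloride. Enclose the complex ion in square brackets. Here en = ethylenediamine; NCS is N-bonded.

Ligands: 1 ethylenediamine (en, neutral), 2 isothiocyanato (NCS, -1). Ligand charge sum = -2.
With Au in oxidation state +3, the complex ion is [Au...]^1+.
Charge balance with chloride (-1) requires 1 complex ion per 1 chloride.

[Au(en)(NCS)2]Cl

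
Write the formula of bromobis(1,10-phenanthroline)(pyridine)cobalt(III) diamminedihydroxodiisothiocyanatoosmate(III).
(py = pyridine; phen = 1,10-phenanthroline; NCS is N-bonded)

[CoBr(phen)2(py)][Os(NCS)2(NH3)2(OH)2]2

Cation [Co…]: ligand charges -1, Co(III) ⇒ ion charge 2+.
Anion [Os…]: ligand charges -4, Os(III) ⇒ ion charge 1−.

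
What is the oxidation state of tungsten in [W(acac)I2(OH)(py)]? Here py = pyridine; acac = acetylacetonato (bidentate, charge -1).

+4

No counter-ion: the bracketed complex is neutral.
Ligand charges: 1×OH = -1; 1×py neutral; 1×acac = -1; 2×I = -2; sum -4.
W + (-4) = 0 ⇒ W is +4.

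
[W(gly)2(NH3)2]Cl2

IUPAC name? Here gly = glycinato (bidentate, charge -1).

The 2 chloride counter-ions carry a total charge of -2, so each complex ion is 2+.
Ligand charges: 2×glycinato (-1 each), 2×ammine (neutral); total -2. So W + (-2) = 2+, giving W = +4.
Ligands are named alphabetically: ammine before glycinato.

diamminebis(glycinato)tungsten(IV) chloride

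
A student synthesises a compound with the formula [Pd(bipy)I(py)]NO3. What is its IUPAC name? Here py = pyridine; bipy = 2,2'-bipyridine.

The 1 nitrate counter-ion carries a total charge of -1, so each complex ion is 1+.
Ligand charges: 1×iodo (-1 each), 1×pyridine (neutral), 1×2,2'-bipyridine (neutral); total -1. So Pd + (-1) = 1+, giving Pd = +2.
Ligands are named alphabetically: bipyridine before iodo before pyridine.

(2,2'-bipyridine)iodo(pyridine)palladium(II) nitrate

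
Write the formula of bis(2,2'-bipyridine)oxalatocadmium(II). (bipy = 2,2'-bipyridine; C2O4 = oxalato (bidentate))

[Cd(bipy)2(C2O4)]

Ligands: 2 2,2'-bipyridine (bipy, neutral), 1 oxalato (C2O4, -2). Ligand charge sum = -2.
With Cd in oxidation state +2, the complex ion is [Cd...].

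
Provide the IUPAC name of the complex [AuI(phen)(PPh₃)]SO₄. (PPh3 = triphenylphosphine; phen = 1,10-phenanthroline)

iodo(1,10-phenanthroline)(triphenylphosphine)gold(III) sulfate

The 1 sulfate counter-ion carries a total charge of -2, so each complex ion is 2+.
Ligand charges: 1×triphenylphosphine (neutral), 1×iodo (-1 each), 1×1,10-phenanthroline (neutral); total -1. So Au + (-1) = 2+, giving Au = +3.
Ligands are named alphabetically: iodo before phenanthroline before triphenylphosphine.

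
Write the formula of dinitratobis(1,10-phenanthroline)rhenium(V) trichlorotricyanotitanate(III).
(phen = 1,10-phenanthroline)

[Re(NO3)2(phen)2][TiCl3(CN)3]

Cation [Re…]: ligand charges -2, Re(V) ⇒ ion charge 3+.
Anion [Ti…]: ligand charges -6, Ti(III) ⇒ ion charge 3−.
One 3+ cation balances one 3− anion.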